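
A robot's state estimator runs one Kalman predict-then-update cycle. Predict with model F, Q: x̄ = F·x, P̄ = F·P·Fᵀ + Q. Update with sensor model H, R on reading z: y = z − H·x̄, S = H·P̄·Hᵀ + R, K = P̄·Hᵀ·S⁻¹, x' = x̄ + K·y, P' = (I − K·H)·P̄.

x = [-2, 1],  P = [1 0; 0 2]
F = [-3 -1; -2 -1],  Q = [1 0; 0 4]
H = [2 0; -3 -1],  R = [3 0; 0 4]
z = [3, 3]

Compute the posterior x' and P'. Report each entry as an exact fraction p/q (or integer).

x̄ = F·x = [5, 3]
P̄ = F·P·Fᵀ + Q = [12 8; 8 10]
y = z − H·x̄ = [-7, 21]
S = H·P̄·Hᵀ + R = [51 -88; -88 170]
K = P̄·Hᵀ·S⁻¹ = [104/463 -66/463; -136/463 -163/463]
x' = x̄ + K·y = [201/463, -1082/463]
P' = (I − K·H)·P̄ = [156/463 -204/463; -204/463 1264/463]

x' = [201/463, -1082/463]
P' = [156/463 -204/463; -204/463 1264/463]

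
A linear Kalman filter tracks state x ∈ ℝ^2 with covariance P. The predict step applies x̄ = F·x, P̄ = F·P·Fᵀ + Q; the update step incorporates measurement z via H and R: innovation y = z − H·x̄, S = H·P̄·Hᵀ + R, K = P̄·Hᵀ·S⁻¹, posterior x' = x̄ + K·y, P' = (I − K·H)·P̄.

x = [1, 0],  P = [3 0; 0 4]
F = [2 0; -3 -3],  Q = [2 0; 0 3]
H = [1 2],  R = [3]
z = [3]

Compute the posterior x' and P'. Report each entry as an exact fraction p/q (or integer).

x̄ = F·x = [2, -3]
P̄ = F·P·Fᵀ + Q = [14 -18; -18 66]
y = z − H·x̄ = [7]
S = H·P̄·Hᵀ + R = [209]
K = P̄·Hᵀ·S⁻¹ = [-2/19; 6/11]
x' = x̄ + K·y = [24/19, 9/11]
P' = (I − K·H)·P̄ = [222/19 -6; -6 42/11]

x' = [24/19, 9/11]
P' = [222/19 -6; -6 42/11]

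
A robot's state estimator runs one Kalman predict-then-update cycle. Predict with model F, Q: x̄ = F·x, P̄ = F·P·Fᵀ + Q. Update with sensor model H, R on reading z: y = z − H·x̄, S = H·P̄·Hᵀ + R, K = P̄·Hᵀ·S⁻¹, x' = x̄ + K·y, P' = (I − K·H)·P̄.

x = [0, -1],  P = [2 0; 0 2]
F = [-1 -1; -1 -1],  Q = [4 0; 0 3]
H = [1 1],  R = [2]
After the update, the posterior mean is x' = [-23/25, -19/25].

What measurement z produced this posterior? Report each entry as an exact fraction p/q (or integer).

x̄ = F·x = [1, 1]
P̄ = F·P·Fᵀ + Q = [8 4; 4 7]
S = H·P̄·Hᵀ + R = [25]
K = P̄·Hᵀ·S⁻¹ = [12/25; 11/25]
x' − x̄ = [-48/25, -44/25] = K·y
y = (KᵀK)⁻¹·Kᵀ·(x' − x̄) = [-4]
z = y + H·x̄ = [-4] + [2] = [-2]

z = [-2]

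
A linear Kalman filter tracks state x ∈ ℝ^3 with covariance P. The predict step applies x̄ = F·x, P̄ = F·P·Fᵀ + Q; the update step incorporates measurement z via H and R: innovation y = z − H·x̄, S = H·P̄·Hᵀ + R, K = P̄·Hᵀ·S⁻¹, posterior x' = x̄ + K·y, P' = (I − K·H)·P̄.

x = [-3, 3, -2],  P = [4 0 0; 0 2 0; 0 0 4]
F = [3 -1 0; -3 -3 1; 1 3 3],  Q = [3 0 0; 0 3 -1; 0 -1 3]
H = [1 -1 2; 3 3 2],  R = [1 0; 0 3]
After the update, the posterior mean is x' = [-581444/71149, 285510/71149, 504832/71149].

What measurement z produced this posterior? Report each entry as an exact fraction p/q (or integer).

z = [2, 2]

x̄ = F·x = [-12, -2, 0]
P̄ = F·P·Fᵀ + Q = [41 -30 6; -30 61 -19; 6 -19 61]
S = H·P̄·Hᵀ + R = [507 156; 156 469]
K = P̄·Hᵀ·S⁻¹ = [31907/213447 253/5473; -23027/71149 1231/5473; 18665/71149 491/5473]
x' − x̄ = [272344/71149, 427808/71149, 504832/71149] = K·y
y = (KᵀK)⁻¹·Kᵀ·(x' − x̄) = [12, 44]
z = y + H·x̄ = [12, 44] + [-10, -42] = [2, 2]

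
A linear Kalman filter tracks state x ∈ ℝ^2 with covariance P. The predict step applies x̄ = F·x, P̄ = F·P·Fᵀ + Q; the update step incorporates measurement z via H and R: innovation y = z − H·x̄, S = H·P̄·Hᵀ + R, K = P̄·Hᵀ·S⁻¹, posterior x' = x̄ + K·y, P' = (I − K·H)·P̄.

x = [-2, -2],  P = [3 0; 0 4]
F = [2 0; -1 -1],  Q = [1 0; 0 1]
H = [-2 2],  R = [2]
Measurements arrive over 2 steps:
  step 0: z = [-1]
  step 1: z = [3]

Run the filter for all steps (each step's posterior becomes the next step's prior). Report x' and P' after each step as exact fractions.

step 0: x' = [55/67, 30/67], P' = [149/67 130/67; 130/67 144/67]
step 1: x' = [-2783/4865, 4219/4865], P' = [3639/4865 2418/4865; 2418/4865 3596/4865]

step 0: x̄ = F·x = [-4, 4]
step 0: P̄ = F·P·Fᵀ + Q = [13 -6; -6 8]
step 0: y = z − H·x̄ = [-17]
step 0: S = H·P̄·Hᵀ + R = [134]
step 0: K = P̄·Hᵀ·S⁻¹ = [-19/67; 14/67]
step 0: x' = x̄ + K·y = [55/67, 30/67]
step 0: P' = (I − K·H)·P̄ = [149/67 130/67; 130/67 144/67]
step 1: x̄ = F·x = [110/67, -85/67]
step 1: P̄ = F·P·Fᵀ + Q = [663/67 -558/67; -558/67 620/67]
step 1: y = z − H·x̄ = [591/67]
step 1: S = H·P̄·Hᵀ + R = [9730/67]
step 1: K = P̄·Hᵀ·S⁻¹ = [-1221/4865; 1178/4865]
step 1: x' = x̄ + K·y = [-2783/4865, 4219/4865]
step 1: P' = (I − K·H)·P̄ = [3639/4865 2418/4865; 2418/4865 3596/4865]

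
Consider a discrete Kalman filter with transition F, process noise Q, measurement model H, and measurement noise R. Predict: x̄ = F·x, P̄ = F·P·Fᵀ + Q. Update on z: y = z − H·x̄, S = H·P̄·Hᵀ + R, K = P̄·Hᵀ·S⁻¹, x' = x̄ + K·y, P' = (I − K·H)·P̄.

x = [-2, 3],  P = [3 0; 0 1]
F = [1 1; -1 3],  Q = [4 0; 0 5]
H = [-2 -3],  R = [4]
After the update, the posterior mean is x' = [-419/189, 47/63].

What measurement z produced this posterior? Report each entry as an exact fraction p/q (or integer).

z = [3]

x̄ = F·x = [1, 11]
P̄ = F·P·Fᵀ + Q = [8 0; 0 17]
S = H·P̄·Hᵀ + R = [189]
K = P̄·Hᵀ·S⁻¹ = [-16/189; -17/63]
x' − x̄ = [-608/189, -646/63] = K·y
y = (KᵀK)⁻¹·Kᵀ·(x' − x̄) = [38]
z = y + H·x̄ = [38] + [-35] = [3]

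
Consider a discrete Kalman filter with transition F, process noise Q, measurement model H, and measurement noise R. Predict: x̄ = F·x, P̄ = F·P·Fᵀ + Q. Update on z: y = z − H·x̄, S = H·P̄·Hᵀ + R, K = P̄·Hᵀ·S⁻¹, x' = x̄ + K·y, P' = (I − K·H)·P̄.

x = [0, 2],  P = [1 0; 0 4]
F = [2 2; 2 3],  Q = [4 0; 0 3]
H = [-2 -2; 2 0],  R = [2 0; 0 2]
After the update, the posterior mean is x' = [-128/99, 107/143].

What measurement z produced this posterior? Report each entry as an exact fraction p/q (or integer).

z = [1, -3]

x̄ = F·x = [4, 6]
P̄ = F·P·Fᵀ + Q = [24 28; 28 43]
S = H·P̄·Hᵀ + R = [494 -208; -208 98]
K = P̄·Hᵀ·S⁻¹ = [-4/99 40/99; -63/143 -4/11]
x' − x̄ = [-524/99, -751/143] = K·y
y = (KᵀK)⁻¹·Kᵀ·(x' − x̄) = [21, -11]
z = y + H·x̄ = [21, -11] + [-20, 8] = [1, -3]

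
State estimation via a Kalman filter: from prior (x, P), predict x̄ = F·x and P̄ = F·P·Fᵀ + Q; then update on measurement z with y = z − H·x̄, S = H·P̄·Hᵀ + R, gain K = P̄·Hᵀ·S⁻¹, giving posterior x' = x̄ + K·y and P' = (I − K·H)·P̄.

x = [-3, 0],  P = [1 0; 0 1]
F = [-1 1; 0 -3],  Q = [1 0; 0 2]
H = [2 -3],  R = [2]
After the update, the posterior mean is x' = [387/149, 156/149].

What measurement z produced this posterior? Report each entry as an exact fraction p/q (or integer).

z = [2]

x̄ = F·x = [3, 0]
P̄ = F·P·Fᵀ + Q = [3 -3; -3 11]
S = H·P̄·Hᵀ + R = [149]
K = P̄·Hᵀ·S⁻¹ = [15/149; -39/149]
x' − x̄ = [-60/149, 156/149] = K·y
y = (KᵀK)⁻¹·Kᵀ·(x' − x̄) = [-4]
z = y + H·x̄ = [-4] + [6] = [2]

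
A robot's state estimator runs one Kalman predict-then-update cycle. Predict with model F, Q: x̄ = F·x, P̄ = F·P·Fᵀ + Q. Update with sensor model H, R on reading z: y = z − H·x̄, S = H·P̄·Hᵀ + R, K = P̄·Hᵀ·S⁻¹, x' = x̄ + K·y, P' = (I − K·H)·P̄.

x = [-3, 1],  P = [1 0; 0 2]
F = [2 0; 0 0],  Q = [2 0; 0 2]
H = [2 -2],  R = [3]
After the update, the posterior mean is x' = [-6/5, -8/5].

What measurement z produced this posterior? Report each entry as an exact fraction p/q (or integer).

z = [2]

x̄ = F·x = [-6, 0]
P̄ = F·P·Fᵀ + Q = [6 0; 0 2]
S = H·P̄·Hᵀ + R = [35]
K = P̄·Hᵀ·S⁻¹ = [12/35; -4/35]
x' − x̄ = [24/5, -8/5] = K·y
y = (KᵀK)⁻¹·Kᵀ·(x' − x̄) = [14]
z = y + H·x̄ = [14] + [-12] = [2]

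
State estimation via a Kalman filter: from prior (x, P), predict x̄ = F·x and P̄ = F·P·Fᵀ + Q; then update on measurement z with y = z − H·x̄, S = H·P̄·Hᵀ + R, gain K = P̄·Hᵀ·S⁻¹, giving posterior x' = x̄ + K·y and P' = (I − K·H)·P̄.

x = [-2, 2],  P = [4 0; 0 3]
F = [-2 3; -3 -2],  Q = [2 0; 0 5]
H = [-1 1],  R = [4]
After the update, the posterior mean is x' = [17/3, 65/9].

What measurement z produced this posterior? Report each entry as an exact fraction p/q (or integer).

x̄ = F·x = [10, 2]
P̄ = F·P·Fᵀ + Q = [45 6; 6 53]
S = H·P̄·Hᵀ + R = [90]
K = P̄·Hᵀ·S⁻¹ = [-13/30; 47/90]
x' − x̄ = [-13/3, 47/9] = K·y
y = (KᵀK)⁻¹·Kᵀ·(x' − x̄) = [10]
z = y + H·x̄ = [10] + [-8] = [2]

z = [2]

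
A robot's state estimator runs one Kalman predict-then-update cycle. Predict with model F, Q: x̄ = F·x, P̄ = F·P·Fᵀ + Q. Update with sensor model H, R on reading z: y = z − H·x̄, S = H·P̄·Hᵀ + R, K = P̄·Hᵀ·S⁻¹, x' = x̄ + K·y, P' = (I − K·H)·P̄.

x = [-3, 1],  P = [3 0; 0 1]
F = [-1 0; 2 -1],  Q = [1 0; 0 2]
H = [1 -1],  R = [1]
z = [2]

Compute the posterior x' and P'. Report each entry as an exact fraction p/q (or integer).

x' = [1/2, -7/4]
P' = [7/8 9/16; 9/16 39/32]

x̄ = F·x = [3, -7]
P̄ = F·P·Fᵀ + Q = [4 -6; -6 15]
y = z − H·x̄ = [-8]
S = H·P̄·Hᵀ + R = [32]
K = P̄·Hᵀ·S⁻¹ = [5/16; -21/32]
x' = x̄ + K·y = [1/2, -7/4]
P' = (I − K·H)·P̄ = [7/8 9/16; 9/16 39/32]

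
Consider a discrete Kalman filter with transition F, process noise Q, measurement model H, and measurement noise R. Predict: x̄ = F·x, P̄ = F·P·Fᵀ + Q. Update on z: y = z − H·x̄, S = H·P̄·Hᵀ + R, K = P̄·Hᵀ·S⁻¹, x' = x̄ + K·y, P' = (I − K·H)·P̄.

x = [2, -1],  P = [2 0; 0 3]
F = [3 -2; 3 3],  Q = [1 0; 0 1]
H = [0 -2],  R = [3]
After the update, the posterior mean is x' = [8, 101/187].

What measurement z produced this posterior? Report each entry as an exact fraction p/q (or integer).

z = [-1]

x̄ = F·x = [8, 3]
P̄ = F·P·Fᵀ + Q = [31 0; 0 46]
S = H·P̄·Hᵀ + R = [187]
K = P̄·Hᵀ·S⁻¹ = [0; -92/187]
x' − x̄ = [0, -460/187] = K·y
y = (KᵀK)⁻¹·Kᵀ·(x' − x̄) = [5]
z = y + H·x̄ = [5] + [-6] = [-1]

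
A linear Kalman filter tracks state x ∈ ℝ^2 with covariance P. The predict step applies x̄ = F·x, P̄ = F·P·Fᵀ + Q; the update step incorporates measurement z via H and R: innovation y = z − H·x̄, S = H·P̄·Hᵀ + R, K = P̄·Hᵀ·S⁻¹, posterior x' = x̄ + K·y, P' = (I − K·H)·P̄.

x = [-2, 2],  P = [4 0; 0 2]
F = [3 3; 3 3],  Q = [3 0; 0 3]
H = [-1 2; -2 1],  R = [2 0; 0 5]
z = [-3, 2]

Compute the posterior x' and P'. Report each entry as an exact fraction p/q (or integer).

x̄ = F·x = [0, 0]
P̄ = F·P·Fᵀ + Q = [57 54; 54 57]
y = z − H·x̄ = [-3, 2]
S = H·P̄·Hᵀ + R = [71 -42; -42 74]
K = P̄·Hᵀ·S⁻¹ = [627/1745 -1059/1745; 1149/1745 -1101/3490]
x' = x̄ + K·y = [-3999/1745, -4548/1745]
P' = (I − K·H)·P̄ = [3948/1745 2601/1745; 2601/1745 4899/3490]

x' = [-3999/1745, -4548/1745]
P' = [3948/1745 2601/1745; 2601/1745 4899/3490]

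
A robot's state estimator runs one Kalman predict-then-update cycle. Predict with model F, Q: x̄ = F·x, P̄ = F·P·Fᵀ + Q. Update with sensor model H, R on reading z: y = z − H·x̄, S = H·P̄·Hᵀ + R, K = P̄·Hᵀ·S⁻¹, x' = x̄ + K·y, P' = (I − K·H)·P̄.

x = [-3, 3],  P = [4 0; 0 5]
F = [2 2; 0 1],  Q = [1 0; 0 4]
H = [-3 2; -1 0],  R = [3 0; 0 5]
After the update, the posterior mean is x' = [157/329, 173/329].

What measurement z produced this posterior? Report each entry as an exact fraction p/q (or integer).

z = [-1, 2]

x̄ = F·x = [0, 3]
P̄ = F·P·Fᵀ + Q = [37 10; 10 9]
S = H·P̄·Hᵀ + R = [252 91; 91 42]
K = P̄·Hᵀ·S⁻¹ = [-65/329 -149/329; 58/329 -204/329]
x' − x̄ = [157/329, -814/329] = K·y
y = (KᵀK)⁻¹·Kᵀ·(x' − x̄) = [-7, 2]
z = y + H·x̄ = [-7, 2] + [6, 0] = [-1, 2]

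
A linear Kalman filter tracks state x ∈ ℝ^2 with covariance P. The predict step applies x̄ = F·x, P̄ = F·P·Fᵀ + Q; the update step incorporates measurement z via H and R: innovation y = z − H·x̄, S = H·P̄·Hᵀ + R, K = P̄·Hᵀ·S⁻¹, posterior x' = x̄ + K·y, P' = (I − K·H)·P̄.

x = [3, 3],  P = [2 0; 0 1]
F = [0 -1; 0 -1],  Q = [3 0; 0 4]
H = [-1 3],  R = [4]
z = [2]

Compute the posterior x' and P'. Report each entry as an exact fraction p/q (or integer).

x̄ = F·x = [-3, -3]
P̄ = F·P·Fᵀ + Q = [4 1; 1 5]
y = z − H·x̄ = [8]
S = H·P̄·Hᵀ + R = [47]
K = P̄·Hᵀ·S⁻¹ = [-1/47; 14/47]
x' = x̄ + K·y = [-149/47, -29/47]
P' = (I − K·H)·P̄ = [187/47 61/47; 61/47 39/47]

x' = [-149/47, -29/47]
P' = [187/47 61/47; 61/47 39/47]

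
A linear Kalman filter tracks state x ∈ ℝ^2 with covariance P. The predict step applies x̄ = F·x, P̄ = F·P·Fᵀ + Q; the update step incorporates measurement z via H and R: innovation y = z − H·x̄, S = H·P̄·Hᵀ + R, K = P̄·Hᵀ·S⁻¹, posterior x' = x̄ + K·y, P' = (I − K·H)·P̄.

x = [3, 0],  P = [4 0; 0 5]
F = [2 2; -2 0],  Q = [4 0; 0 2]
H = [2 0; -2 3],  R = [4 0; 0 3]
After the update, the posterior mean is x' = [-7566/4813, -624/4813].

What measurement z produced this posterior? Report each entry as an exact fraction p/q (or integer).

z = [-3, 3]

x̄ = F·x = [6, -6]
P̄ = F·P·Fᵀ + Q = [40 -16; -16 18]
S = H·P̄·Hᵀ + R = [164 -256; -256 517]
K = P̄·Hᵀ·S⁻¹ = [2148/4813 -128/4813; 1368/4813 1478/4813]
x' − x̄ = [-36444/4813, 28254/4813] = K·y
y = (KᵀK)⁻¹·Kᵀ·(x' − x̄) = [-15, 33]
z = y + H·x̄ = [-15, 33] + [12, -30] = [-3, 3]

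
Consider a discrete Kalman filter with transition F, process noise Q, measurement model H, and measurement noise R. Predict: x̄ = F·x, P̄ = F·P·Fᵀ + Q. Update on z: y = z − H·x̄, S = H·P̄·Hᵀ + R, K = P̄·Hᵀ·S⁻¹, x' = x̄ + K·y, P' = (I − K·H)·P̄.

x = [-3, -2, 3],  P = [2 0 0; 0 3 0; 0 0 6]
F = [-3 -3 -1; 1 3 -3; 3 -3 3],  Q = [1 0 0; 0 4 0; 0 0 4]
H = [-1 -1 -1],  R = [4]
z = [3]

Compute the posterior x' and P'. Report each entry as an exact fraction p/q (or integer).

x' = [41/4, -285/16, 77/16]
P' = [107/3 -53/4 -241/12; -53/4 1389/16 -1181/16; -241/12 -1181/16 4583/48]

x̄ = F·x = [12, -18, 6]
P̄ = F·P·Fᵀ + Q = [52 -15 -9; -15 87 -75; -9 -75 103]
y = z − H·x̄ = [3]
S = H·P̄·Hᵀ + R = [48]
K = P̄·Hᵀ·S⁻¹ = [-7/12; 1/16; -19/48]
x' = x̄ + K·y = [41/4, -285/16, 77/16]
P' = (I − K·H)·P̄ = [107/3 -53/4 -241/12; -53/4 1389/16 -1181/16; -241/12 -1181/16 4583/48]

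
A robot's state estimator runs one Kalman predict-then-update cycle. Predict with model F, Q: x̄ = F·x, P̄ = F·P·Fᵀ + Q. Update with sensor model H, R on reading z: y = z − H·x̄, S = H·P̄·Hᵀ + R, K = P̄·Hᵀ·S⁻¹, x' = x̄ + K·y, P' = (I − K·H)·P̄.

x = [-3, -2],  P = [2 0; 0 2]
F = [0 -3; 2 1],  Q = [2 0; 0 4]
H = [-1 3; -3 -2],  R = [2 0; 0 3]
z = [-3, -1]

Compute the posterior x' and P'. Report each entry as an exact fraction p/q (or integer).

x̄ = F·x = [6, -8]
P̄ = F·P·Fᵀ + Q = [20 -6; -6 14]
y = z − H·x̄ = [27, 1]
S = H·P̄·Hᵀ + R = [184 18; 18 167]
K = P̄·Hᵀ·S⁻¹ = [-2741/15202 -2037/7601; 2049/7601 -676/7601]
x' = x̄ + K·y = [13131/15202, -6161/7601]
P' = (I − K·H)·P̄ = [2165/7601 -192/7601; -192/7601 1302/7601]

x' = [13131/15202, -6161/7601]
P' = [2165/7601 -192/7601; -192/7601 1302/7601]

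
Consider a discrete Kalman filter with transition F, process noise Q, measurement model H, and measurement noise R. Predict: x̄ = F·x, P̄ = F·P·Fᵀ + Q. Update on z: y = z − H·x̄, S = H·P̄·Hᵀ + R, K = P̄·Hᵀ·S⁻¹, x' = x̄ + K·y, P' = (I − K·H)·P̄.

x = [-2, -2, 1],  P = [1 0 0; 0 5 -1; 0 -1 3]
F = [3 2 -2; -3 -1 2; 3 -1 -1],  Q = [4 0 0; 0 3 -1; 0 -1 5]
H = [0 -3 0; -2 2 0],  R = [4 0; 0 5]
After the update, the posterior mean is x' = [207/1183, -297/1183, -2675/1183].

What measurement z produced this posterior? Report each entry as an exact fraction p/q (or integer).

z = [1, -1]

x̄ = F·x = [-12, 10, -5]
P̄ = F·P·Fᵀ + Q = [53 -37 5; -37 33 -10; 5 -10 20]
S = H·P̄·Hᵀ + R = [301 -420; -420 645]
K = P̄·Hᵀ·S⁻¹ = [-267/1183 -72/169; -337/1183 16/507; 450/1183 34/169]
x' − x̄ = [14403/1183, -12127/1183, 3240/1183] = K·y
y = (KᵀK)⁻¹·Kᵀ·(x' − x̄) = [31, -45]
z = y + H·x̄ = [31, -45] + [-30, 44] = [1, -1]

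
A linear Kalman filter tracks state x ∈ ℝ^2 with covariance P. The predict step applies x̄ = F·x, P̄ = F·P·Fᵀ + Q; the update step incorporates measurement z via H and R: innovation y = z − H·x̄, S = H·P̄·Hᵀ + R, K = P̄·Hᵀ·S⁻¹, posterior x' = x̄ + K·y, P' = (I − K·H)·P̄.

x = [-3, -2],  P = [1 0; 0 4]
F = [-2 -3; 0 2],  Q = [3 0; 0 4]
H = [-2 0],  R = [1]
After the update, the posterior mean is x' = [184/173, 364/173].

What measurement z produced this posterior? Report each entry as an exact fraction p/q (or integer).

z = [-2]

x̄ = F·x = [12, -4]
P̄ = F·P·Fᵀ + Q = [43 -24; -24 20]
S = H·P̄·Hᵀ + R = [173]
K = P̄·Hᵀ·S⁻¹ = [-86/173; 48/173]
x' − x̄ = [-1892/173, 1056/173] = K·y
y = (KᵀK)⁻¹·Kᵀ·(x' − x̄) = [22]
z = y + H·x̄ = [22] + [-24] = [-2]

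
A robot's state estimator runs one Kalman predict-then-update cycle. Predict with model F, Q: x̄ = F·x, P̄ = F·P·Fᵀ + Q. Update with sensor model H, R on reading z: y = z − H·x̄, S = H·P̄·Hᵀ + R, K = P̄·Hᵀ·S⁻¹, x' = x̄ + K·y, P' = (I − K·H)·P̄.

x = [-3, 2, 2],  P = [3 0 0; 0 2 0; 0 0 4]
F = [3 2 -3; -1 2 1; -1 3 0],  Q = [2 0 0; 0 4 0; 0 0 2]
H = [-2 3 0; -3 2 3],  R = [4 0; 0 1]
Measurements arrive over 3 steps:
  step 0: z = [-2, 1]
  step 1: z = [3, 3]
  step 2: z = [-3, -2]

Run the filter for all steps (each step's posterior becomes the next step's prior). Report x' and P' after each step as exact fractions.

step 0: x' = [180148/59685, 77438/59685, 50054/19895], P' = [975382/59685 612272/59685 189956/19895; 612272/59685 407212/59685 114316/19895; 189956/19895 114316/19895 116344/19895]
step 1: x' = [-124173823/202780595, 26841839/40556119, -16052729/202780595], P' = [5003018234/202780595 652370520/40556119 2801606752/202780595; 652370520/40556119 440683788/40556119 355469604/40556119; 2801606752/202780595 355469604/40556119 1622226526/202780595]
step 2: x' = [4288271769953/496210027395, 771109253268/165403342465, 1621436177229/330806684930], P' = [13481251362586/496210027395 2926859572856/165403342465 2519184559064/165403342465; 2926859572856/165403342465 1968830419488/165403342465 1600718623862/165403342465; 2519184559064/165403342465 1600718623862/165403342465 1455705581693/165403342465]

step 0: x̄ = F·x = [-11, 9, 9]
step 0: P̄ = F·P·Fᵀ + Q = [73 -13 3; -13 19 15; 3 15 23]
step 0: y = z − H·x̄ = [-51, -77]
step 0: S = H·P̄·Hᵀ + R = [623 838; 838 1223]
step 0: K = P̄·Hᵀ·S⁻¹ = [-28487/59685 8002/59685; -727/59685 6452/59685; -9241/19895 7796/19895]
step 0: x' = x̄ + K·y = [180148/59685, 77438/59685, 50054/19895]
step 0: P' = (I − K·H)·P̄ = [975382/59685 612272/59685 189956/19895; 612272/59685 407212/59685 114316/19895; 189956/19895 114316/19895 116344/19895]
step 1: x̄ = F·x = [244834/59685, 362/173, 52166/59685]
step 1: P̄ = F·P·Fᵀ + Q = [6642208/59685 6238/173 2426102/59685; 6238/173 2826/173 2366/173; 2426102/59685 2366/173 1086028/59685]
step 1: y = z − H·x̄ = [294053/59685, 169093/19895]
step 1: S = H·P̄·Hᵀ + R = [9756982/59685 3505152/19895; 3505152/19895 4604591/19895]
step 1: K = P̄·Hᵀ·S⁻¹ = [-55119667/202780595 -80529246/202780595; 4327581/40556119 -9335172/40556119; -67792361/202780595 16555362/202780595]
step 1: x' = x̄ + K·y = [-124173823/202780595, 26841839/40556119, -16052729/202780595]
step 1: P' = (I − K·H)·P̄ = [5003018234/202780595 652370520/40556119 2801606752/202780595; 652370520/40556119 440683788/40556119 355469604/40556119; 2801606752/202780595 355469604/40556119 1622226526/202780595]
step 2: x̄ = F·x = [-55944892/202780595, 376539484/202780595, 526801408/202780595]
step 2: P̄ = F·P·Fᵀ + Q = [36231573214/202780595 11685600312/202780595 13453115214/202780595; 11685600312/202780595 4708811076/202780595 4444706182/202780595; 13453115214/202780595 4444706182/202780595 5668234284/202780595]
step 2: y = z − H·x̄ = [-1849850021/202780595, -2906879058/202780595]
step 2: S = H·P̄·Hᵀ + R = [47889511176/202780595 53013166038/202780595; 53013166038/202780595 67089488969/202780595]
step 2: K = P̄·Hᵀ·S⁻¹ = [-155191642367/496210027395 -69978539682/165403342465; 13193028188/165403342465 -40762008006/165403342465; -118106623271/330806684930 11000315611/165403342465]
step 2: x' = x̄ + K·y = [4288271769953/496210027395, 771109253268/165403342465, 1621436177229/330806684930]
step 2: P' = (I − K·H)·P̄ = [13481251362586/496210027395 2926859572856/165403342465 2519184559064/165403342465; 2926859572856/165403342465 1968830419488/165403342465 1600718623862/165403342465; 2519184559064/165403342465 1600718623862/165403342465 1455705581693/165403342465]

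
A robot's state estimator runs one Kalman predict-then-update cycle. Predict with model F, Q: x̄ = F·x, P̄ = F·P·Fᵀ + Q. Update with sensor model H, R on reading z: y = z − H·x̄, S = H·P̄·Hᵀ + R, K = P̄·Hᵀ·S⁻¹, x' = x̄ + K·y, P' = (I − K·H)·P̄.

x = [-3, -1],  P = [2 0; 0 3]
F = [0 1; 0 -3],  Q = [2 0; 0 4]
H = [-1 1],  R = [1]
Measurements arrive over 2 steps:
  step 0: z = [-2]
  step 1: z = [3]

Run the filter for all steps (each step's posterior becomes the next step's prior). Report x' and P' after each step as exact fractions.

step 0: x' = [29/55, -15/11], P' = [79/55 13/11; 13/11 21/11]
step 1: x' = [-303/413, 963/413], P' = [593/413 487/413; 487/413 783/413]

step 0: x̄ = F·x = [-1, 3]
step 0: P̄ = F·P·Fᵀ + Q = [5 -9; -9 31]
step 0: y = z − H·x̄ = [-6]
step 0: S = H·P̄·Hᵀ + R = [55]
step 0: K = P̄·Hᵀ·S⁻¹ = [-14/55; 8/11]
step 0: x' = x̄ + K·y = [29/55, -15/11]
step 0: P' = (I − K·H)·P̄ = [79/55 13/11; 13/11 21/11]
step 1: x̄ = F·x = [-15/11, 45/11]
step 1: P̄ = F·P·Fᵀ + Q = [43/11 -63/11; -63/11 233/11]
step 1: y = z − H·x̄ = [-27/11]
step 1: S = H·P̄·Hᵀ + R = [413/11]
step 1: K = P̄·Hᵀ·S⁻¹ = [-106/413; 296/413]
step 1: x' = x̄ + K·y = [-303/413, 963/413]
step 1: P' = (I − K·H)·P̄ = [593/413 487/413; 487/413 783/413]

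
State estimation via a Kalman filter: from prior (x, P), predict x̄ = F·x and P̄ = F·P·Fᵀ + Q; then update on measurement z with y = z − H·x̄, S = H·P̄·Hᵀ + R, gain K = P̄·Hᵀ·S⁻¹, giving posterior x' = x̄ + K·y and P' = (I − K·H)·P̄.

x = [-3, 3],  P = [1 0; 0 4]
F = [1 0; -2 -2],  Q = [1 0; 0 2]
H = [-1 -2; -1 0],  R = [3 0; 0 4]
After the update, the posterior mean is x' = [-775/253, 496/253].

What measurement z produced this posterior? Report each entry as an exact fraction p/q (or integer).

x̄ = F·x = [-3, 0]
P̄ = F·P·Fᵀ + Q = [2 -2; -2 22]
S = H·P̄·Hᵀ + R = [85 -2; -2 6]
K = P̄·Hᵀ·S⁻¹ = [4/253 -83/253; -124/253 43/253]
x' − x̄ = [-16/253, 496/253] = K·y
y = (KᵀK)⁻¹·Kᵀ·(x' − x̄) = [-4, 0]
z = y + H·x̄ = [-4, 0] + [3, 3] = [-1, 3]

z = [-1, 3]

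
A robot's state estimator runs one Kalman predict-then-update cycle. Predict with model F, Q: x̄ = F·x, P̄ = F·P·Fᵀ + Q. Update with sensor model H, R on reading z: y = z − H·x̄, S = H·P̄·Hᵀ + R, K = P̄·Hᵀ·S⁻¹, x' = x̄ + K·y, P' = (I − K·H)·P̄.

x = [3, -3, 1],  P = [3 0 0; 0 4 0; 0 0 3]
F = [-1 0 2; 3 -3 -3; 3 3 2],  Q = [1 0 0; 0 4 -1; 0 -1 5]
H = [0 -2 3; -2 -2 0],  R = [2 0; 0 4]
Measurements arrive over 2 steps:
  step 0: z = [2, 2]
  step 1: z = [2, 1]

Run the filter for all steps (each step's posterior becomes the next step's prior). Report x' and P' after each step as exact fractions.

step 0: x' = [34640/38057, -56621/38057, -11274/38057], P' = [498839/38057 -501446/38057 -333436/38057; -501446/38057 540676/38057 359450/38057; -333436/38057 359450/38057 247398/38057]
step 1: x' = [8197765877/6155806910, -5568916508/3077903455, -331405357/615580691], P' = [9020073916/3077903455 -9701285053/3077903455 -1272816056/615580691; -9701285053/3077903455 13235513939/3077903455 1735968006/615580691; -1272816056/615580691 1735968006/615580691 1273432258/615580691]

step 0: x̄ = F·x = [-1, 15, 2]
step 0: P̄ = F·P·Fᵀ + Q = [16 -27 3; -27 94 -28; 3 -28 80]
step 0: y = z − H·x̄ = [26, 30]
step 0: S = H·P̄·Hᵀ + R = [1434 418; 418 228]
step 0: K = P̄·Hᵀ·S⁻¹ = [68/2003 2607/76114; -79/2003 -19615/38057; 613/2003 -13007/38057]
step 0: x' = x̄ + K·y = [34640/38057, -56621/38057, -11274/38057]
step 0: P' = (I − K·H)·P̄ = [498839/38057 -501446/38057 -333436/38057; -501446/38057 540676/38057 359450/38057; -333436/38057 359450/38057 247398/38057]
step 1: x̄ = F·x = [-57188/38057, 307605/38057, -88491/38057]
step 1: P̄ = F·P·Fᵀ + Q = [2860232/38057 -9642867/38057 1820369/38057; -9642867/38057 33232421/38057 -6290420/38057; 1820369/38057 -6290420/38057 1821652/38057]
step 1: y = z − H·x̄ = [956797/38057, 538891/38057]
step 1: S = H·P̄·Hᵀ + R = [224885706/38057 121178522/38057; 121178522/38057 67379904/38057]
step 1: K = P̄·Hᵀ·S⁻¹ = [155164633/3077903455 681211137/6155806910; -215753894/3077903455 -1767114443/3077903455; 174180381/615580691 -231575975/615580691]
step 1: x' = x̄ + K·y = [8197765877/6155806910, -5568916508/3077903455, -331405357/615580691]
step 1: P' = (I − K·H)·P̄ = [9020073916/3077903455 -9701285053/3077903455 -1272816056/615580691; -9701285053/3077903455 13235513939/3077903455 1735968006/615580691; -1272816056/615580691 1735968006/615580691 1273432258/615580691]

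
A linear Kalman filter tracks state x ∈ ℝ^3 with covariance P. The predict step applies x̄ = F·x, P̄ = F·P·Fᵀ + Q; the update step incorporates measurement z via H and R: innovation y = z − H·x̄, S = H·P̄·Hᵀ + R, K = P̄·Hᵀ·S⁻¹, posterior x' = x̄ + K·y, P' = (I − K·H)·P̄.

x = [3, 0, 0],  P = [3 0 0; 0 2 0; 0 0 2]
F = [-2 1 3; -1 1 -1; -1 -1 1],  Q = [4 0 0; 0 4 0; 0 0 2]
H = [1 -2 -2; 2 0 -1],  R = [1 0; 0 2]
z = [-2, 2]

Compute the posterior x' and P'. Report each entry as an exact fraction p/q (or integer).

x' = [4792/6115, 1742/1223, -824/6115]
P' = [13736/6115 -2704/1223 20628/6115; -2704/1223 4616/1223 -5746/1223; 20628/6115 -5746/1223 39554/6115]

x̄ = F·x = [-6, -3, -3]
P̄ = F·P·Fᵀ + Q = [36 2 10; 2 11 -1; 10 -1 9]
y = z − H·x̄ = [-8, 11]
S = H·P̄·Hᵀ + R = [61 30; 30 115]
K = P̄·Hᵀ·S⁻¹ = [-96/1223 3422/6115; -444/1223 169/1223; -204/1223 851/6115]
x' = x̄ + K·y = [4792/6115, 1742/1223, -824/6115]
P' = (I − K·H)·P̄ = [13736/6115 -2704/1223 20628/6115; -2704/1223 4616/1223 -5746/1223; 20628/6115 -5746/1223 39554/6115]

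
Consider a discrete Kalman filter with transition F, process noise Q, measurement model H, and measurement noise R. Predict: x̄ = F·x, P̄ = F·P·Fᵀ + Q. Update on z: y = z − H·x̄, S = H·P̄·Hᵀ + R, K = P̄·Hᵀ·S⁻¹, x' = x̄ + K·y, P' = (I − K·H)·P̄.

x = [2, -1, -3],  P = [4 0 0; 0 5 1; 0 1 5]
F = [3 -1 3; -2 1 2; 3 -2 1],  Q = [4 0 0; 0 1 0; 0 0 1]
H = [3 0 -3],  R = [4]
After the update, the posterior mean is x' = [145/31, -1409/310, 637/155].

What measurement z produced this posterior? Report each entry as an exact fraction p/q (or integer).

x̄ = F·x = [-2, -11, 5]
P̄ = F·P·Fᵀ + Q = [84 2 54; 2 46 -27; 54 -27 58]
S = H·P̄·Hᵀ + R = [310]
K = P̄·Hᵀ·S⁻¹ = [9/31; 87/310; -6/155]
x' − x̄ = [207/31, 2001/310, -138/155] = K·y
y = (KᵀK)⁻¹·Kᵀ·(x' − x̄) = [23]
z = y + H·x̄ = [23] + [-21] = [2]

z = [2]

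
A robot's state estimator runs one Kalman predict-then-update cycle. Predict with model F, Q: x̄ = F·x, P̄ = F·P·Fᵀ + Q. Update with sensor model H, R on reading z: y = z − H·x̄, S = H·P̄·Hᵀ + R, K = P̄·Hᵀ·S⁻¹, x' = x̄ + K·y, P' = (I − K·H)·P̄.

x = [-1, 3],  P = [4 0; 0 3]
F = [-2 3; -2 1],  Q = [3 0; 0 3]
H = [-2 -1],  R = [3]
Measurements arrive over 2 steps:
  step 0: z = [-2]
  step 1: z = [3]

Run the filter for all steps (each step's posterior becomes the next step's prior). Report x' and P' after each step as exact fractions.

step 0: x' = [158/103, -85/103], P' = [175/103 -233/103; -233/103 538/103]
step 1: x' = [-5325/6761, -40383/27044], P' = [8073/6761 -8094/6761; -8094/6761 162009/54088]

step 0: x̄ = F·x = [11, 5]
step 0: P̄ = F·P·Fᵀ + Q = [46 25; 25 22]
step 0: y = z − H·x̄ = [25]
step 0: S = H·P̄·Hᵀ + R = [309]
step 0: K = P̄·Hᵀ·S⁻¹ = [-39/103; -24/103]
step 0: x' = x̄ + K·y = [158/103, -85/103]
step 0: P' = (I − K·H)·P̄ = [175/103 -233/103; -233/103 538/103]
step 1: x̄ = F·x = [-571/103, -401/103]
step 1: P̄ = F·P·Fᵀ + Q = [8647/103 4178/103; 4178/103 2479/103]
step 1: y = z − H·x̄ = [-1234/103]
step 1: S = H·P̄·Hᵀ + R = [54088/103]
step 1: K = P̄·Hᵀ·S⁻¹ = [-2684/6761; -10835/54088]
step 1: x' = x̄ + K·y = [-5325/6761, -40383/27044]
step 1: P' = (I − K·H)·P̄ = [8073/6761 -8094/6761; -8094/6761 162009/54088]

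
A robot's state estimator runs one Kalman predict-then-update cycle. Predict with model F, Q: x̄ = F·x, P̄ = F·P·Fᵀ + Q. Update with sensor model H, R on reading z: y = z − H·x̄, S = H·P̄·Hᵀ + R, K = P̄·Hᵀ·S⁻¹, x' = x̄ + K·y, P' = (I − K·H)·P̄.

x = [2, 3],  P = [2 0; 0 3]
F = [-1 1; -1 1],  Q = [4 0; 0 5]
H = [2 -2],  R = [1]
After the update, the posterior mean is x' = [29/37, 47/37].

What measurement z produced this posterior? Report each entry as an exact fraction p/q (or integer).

z = [-1]

x̄ = F·x = [1, 1]
P̄ = F·P·Fᵀ + Q = [9 5; 5 10]
S = H·P̄·Hᵀ + R = [37]
K = P̄·Hᵀ·S⁻¹ = [8/37; -10/37]
x' − x̄ = [-8/37, 10/37] = K·y
y = (KᵀK)⁻¹·Kᵀ·(x' − x̄) = [-1]
z = y + H·x̄ = [-1] + [0] = [-1]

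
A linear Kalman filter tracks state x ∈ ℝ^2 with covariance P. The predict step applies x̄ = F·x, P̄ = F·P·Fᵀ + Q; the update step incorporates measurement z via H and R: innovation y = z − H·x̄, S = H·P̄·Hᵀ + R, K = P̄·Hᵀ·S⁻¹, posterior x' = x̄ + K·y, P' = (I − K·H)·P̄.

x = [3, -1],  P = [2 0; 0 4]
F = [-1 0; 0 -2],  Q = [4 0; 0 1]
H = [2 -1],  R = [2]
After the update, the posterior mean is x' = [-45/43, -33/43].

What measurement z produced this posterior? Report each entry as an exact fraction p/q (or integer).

x̄ = F·x = [-3, 2]
P̄ = F·P·Fᵀ + Q = [6 0; 0 17]
S = H·P̄·Hᵀ + R = [43]
K = P̄·Hᵀ·S⁻¹ = [12/43; -17/43]
x' − x̄ = [84/43, -119/43] = K·y
y = (KᵀK)⁻¹·Kᵀ·(x' − x̄) = [7]
z = y + H·x̄ = [7] + [-8] = [-1]

z = [-1]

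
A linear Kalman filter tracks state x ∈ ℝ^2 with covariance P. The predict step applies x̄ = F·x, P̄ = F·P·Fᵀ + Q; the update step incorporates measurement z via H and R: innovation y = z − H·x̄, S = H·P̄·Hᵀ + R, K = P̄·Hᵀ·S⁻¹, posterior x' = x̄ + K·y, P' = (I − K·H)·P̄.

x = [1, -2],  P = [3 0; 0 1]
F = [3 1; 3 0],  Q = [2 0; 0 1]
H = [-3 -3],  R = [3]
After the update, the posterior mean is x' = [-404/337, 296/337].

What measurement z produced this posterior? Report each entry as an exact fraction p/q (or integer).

z = [1]

x̄ = F·x = [1, 3]
P̄ = F·P·Fᵀ + Q = [30 27; 27 28]
S = H·P̄·Hᵀ + R = [1011]
K = P̄·Hᵀ·S⁻¹ = [-57/337; -55/337]
x' − x̄ = [-741/337, -715/337] = K·y
y = (KᵀK)⁻¹·Kᵀ·(x' − x̄) = [13]
z = y + H·x̄ = [13] + [-12] = [1]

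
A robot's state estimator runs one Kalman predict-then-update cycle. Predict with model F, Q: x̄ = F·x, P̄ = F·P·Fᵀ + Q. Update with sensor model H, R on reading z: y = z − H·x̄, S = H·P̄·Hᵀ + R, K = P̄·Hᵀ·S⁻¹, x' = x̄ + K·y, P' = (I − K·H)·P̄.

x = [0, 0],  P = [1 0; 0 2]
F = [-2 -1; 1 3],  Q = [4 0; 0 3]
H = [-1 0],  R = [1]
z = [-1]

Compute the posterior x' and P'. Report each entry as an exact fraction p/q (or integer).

x' = [10/11, -8/11]
P' = [10/11 -8/11; -8/11 178/11]

x̄ = F·x = [0, 0]
P̄ = F·P·Fᵀ + Q = [10 -8; -8 22]
y = z − H·x̄ = [-1]
S = H·P̄·Hᵀ + R = [11]
K = P̄·Hᵀ·S⁻¹ = [-10/11; 8/11]
x' = x̄ + K·y = [10/11, -8/11]
P' = (I − K·H)·P̄ = [10/11 -8/11; -8/11 178/11]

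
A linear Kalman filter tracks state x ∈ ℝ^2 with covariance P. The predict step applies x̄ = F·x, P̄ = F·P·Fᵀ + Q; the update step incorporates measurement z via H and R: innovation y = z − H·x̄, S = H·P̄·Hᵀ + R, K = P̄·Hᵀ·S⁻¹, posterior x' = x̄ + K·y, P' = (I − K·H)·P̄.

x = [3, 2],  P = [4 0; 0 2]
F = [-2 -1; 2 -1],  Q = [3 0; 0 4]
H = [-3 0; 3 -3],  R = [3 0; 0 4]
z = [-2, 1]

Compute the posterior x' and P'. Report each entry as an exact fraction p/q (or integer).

x' = [3697/8077, 522/8077]
P' = [2478/8077 2338/8077; 2338/8077 5674/8077]

x̄ = F·x = [-8, 4]
P̄ = F·P·Fᵀ + Q = [21 -14; -14 22]
y = z − H·x̄ = [-26, 37]
S = H·P̄·Hᵀ + R = [192 -315; -315 643]
K = P̄·Hᵀ·S⁻¹ = [-2478/8077 105/8077; -2338/8077 -2502/8077]
x' = x̄ + K·y = [3697/8077, 522/8077]
P' = (I − K·H)·P̄ = [2478/8077 2338/8077; 2338/8077 5674/8077]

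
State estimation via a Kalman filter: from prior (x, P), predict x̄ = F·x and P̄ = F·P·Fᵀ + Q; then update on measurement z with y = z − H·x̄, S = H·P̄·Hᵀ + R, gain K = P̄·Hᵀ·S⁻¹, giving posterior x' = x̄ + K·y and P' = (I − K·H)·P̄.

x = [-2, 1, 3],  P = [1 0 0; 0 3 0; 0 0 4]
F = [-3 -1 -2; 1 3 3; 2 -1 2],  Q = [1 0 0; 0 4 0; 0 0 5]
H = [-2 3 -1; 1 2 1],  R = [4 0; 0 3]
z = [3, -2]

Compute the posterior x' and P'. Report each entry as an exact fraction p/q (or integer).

x' = [8243/2869, 7519/8607, -49322/8607]
P' = [44055/5738 8173/5738 -60083/5738; 8173/5738 4648/8607 -16493/8607; -60083/5738 -16493/8607 136048/8607]

x̄ = F·x = [-1, 10, 1]
P̄ = F·P·Fᵀ + Q = [29 -36 -19; -36 68 17; -19 17 28]
y = z − H·x̄ = [-28, -22]
S = H·P̄·Hᵀ + R = [1014 432; 432 218]
K = P̄·Hᵀ·S⁻¹ = [-877/5738 53/2869; 2959/17214 1125/5738; -2639/17214 2875/5738]
x' = x̄ + K·y = [8243/2869, 7519/8607, -49322/8607]
P' = (I − K·H)·P̄ = [44055/5738 8173/5738 -60083/5738; 8173/5738 4648/8607 -16493/8607; -60083/5738 -16493/8607 136048/8607]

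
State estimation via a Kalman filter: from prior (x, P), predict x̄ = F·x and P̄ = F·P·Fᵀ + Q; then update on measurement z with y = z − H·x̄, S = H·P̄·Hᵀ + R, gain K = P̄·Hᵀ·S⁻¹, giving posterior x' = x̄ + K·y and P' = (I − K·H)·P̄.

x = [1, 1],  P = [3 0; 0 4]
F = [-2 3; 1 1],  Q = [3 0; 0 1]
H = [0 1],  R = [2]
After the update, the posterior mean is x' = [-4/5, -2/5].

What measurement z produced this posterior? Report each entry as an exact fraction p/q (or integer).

x̄ = F·x = [1, 2]
P̄ = F·P·Fᵀ + Q = [51 6; 6 8]
S = H·P̄·Hᵀ + R = [10]
K = P̄·Hᵀ·S⁻¹ = [3/5; 4/5]
x' − x̄ = [-9/5, -12/5] = K·y
y = (KᵀK)⁻¹·Kᵀ·(x' − x̄) = [-3]
z = y + H·x̄ = [-3] + [2] = [-1]

z = [-1]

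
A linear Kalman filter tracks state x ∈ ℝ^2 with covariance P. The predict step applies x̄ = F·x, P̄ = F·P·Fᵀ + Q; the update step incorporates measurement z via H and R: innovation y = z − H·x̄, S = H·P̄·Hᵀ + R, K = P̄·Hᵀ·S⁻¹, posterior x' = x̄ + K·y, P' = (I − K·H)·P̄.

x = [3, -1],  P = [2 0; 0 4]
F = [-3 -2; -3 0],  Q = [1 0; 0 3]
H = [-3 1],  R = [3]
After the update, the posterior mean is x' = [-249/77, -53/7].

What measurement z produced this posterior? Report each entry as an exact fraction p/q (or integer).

z = [2]

x̄ = F·x = [-7, -9]
P̄ = F·P·Fᵀ + Q = [35 18; 18 21]
S = H·P̄·Hᵀ + R = [231]
K = P̄·Hᵀ·S⁻¹ = [-29/77; -1/7]
x' − x̄ = [290/77, 10/7] = K·y
y = (KᵀK)⁻¹·Kᵀ·(x' − x̄) = [-10]
z = y + H·x̄ = [-10] + [12] = [2]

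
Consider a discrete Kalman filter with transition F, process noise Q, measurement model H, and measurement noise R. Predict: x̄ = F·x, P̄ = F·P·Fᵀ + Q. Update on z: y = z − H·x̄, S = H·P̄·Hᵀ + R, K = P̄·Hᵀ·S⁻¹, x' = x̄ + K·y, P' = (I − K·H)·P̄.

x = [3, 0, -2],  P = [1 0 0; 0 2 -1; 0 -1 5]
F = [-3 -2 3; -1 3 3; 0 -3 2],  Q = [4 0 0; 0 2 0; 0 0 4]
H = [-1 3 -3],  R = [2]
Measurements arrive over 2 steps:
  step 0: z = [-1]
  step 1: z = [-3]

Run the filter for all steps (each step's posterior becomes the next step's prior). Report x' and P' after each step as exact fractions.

step 0: x' = [-3189/215, -3903/430, -19/5], P' = [11586/215 9471/215 131/5; 9471/215 9231/215 141/5; 131/5 141/5 98/5]
step 1: x' = [485102/20585, 233697/20585, 185447/41170], P' = [26183558/185265 845552/12351 88324/4117; 845552/12351 756666/20585 284213/20585; 88324/4117 284213/20585 138169/20585]

step 0: x̄ = F·x = [-15, -9, -4]
step 0: P̄ = F·P·Fᵀ + Q = [78 33 55; 33 48 15; 55 15 54]
step 0: y = z − H·x̄ = [-1]
step 0: S = H·P̄·Hᵀ + R = [860]
step 0: K = P̄·Hᵀ·S⁻¹ = [-36/215; 33/430; -1/5]
step 0: x' = x̄ + K·y = [-3189/215, -3903/430, -19/5]
step 0: P' = (I − K·H)·P̄ = [11586/215 9471/215 131/5; 9471/215 9231/215 141/5; 131/5 141/5 98/5]
step 1: x̄ = F·x = [11019/215, -10233/430, 8441/430]
step 1: P̄ = F·P·Fᵀ + Q = [119486/215 -98406/215 53292/215; -98406/215 151531/215 -58837/215; 53292/215 -58837/215 28039/215]
step 1: y = z − H·x̄ = [7677/43]
step 1: S = H·P̄·Hᵀ + R = [741060/43]
step 1: K = P̄·Hᵀ·S⁻¹ = [-28729/185265; 24317/123510; -1744/20585]
step 1: x' = x̄ + K·y = [485102/20585, 233697/20585, 185447/41170]
step 1: P' = (I − K·H)·P̄ = [26183558/185265 845552/12351 88324/4117; 845552/12351 756666/20585 284213/20585; 88324/4117 284213/20585 138169/20585]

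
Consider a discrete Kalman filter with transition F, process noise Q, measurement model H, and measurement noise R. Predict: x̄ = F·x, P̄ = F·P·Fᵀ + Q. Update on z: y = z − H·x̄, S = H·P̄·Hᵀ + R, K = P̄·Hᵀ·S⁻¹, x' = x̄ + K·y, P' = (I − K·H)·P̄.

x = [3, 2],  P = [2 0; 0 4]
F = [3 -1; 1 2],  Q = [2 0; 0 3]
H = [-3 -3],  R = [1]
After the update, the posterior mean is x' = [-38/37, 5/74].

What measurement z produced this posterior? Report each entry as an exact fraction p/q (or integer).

z = [3]

x̄ = F·x = [7, 7]
P̄ = F·P·Fᵀ + Q = [24 -2; -2 21]
S = H·P̄·Hᵀ + R = [370]
K = P̄·Hᵀ·S⁻¹ = [-33/185; -57/370]
x' − x̄ = [-297/37, -513/74] = K·y
y = (KᵀK)⁻¹·Kᵀ·(x' − x̄) = [45]
z = y + H·x̄ = [45] + [-42] = [3]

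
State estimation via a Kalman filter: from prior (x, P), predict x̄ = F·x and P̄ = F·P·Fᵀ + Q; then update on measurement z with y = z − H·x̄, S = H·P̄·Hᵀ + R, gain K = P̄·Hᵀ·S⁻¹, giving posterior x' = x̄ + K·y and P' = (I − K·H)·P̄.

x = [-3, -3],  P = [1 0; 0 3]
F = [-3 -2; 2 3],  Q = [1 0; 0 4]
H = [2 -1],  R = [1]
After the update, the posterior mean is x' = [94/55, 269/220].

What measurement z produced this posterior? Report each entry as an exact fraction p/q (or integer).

x̄ = F·x = [15, -15]
P̄ = F·P·Fᵀ + Q = [22 -24; -24 35]
S = H·P̄·Hᵀ + R = [220]
K = P̄·Hᵀ·S⁻¹ = [17/55; -83/220]
x' − x̄ = [-731/55, 3569/220] = K·y
y = (KᵀK)⁻¹·Kᵀ·(x' − x̄) = [-43]
z = y + H·x̄ = [-43] + [45] = [2]

z = [2]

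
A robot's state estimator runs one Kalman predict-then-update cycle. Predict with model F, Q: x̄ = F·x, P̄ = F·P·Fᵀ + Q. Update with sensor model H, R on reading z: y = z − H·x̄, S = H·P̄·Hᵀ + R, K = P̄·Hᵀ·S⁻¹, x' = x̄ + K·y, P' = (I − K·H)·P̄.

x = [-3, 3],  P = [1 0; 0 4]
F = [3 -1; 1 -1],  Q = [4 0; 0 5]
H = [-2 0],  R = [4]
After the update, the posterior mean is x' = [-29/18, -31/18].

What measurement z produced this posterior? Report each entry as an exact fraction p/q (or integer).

z = [2]

x̄ = F·x = [-12, -6]
P̄ = F·P·Fᵀ + Q = [17 7; 7 10]
S = H·P̄·Hᵀ + R = [72]
K = P̄·Hᵀ·S⁻¹ = [-17/36; -7/36]
x' − x̄ = [187/18, 77/18] = K·y
y = (KᵀK)⁻¹·Kᵀ·(x' − x̄) = [-22]
z = y + H·x̄ = [-22] + [24] = [2]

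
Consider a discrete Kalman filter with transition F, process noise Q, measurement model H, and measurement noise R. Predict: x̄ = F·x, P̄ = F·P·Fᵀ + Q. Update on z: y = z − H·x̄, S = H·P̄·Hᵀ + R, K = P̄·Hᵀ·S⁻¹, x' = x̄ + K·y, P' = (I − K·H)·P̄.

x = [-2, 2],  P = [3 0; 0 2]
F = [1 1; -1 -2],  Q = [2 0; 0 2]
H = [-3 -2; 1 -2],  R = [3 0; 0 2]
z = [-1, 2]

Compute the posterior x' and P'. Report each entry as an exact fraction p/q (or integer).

x' = [280/431, -2090/3017]
P' = [126/431 -42/431; -42/431 960/3017]

x̄ = F·x = [0, -2]
P̄ = F·P·Fᵀ + Q = [7 -7; -7 13]
y = z − H·x̄ = [-5, -2]
S = H·P̄·Hᵀ + R = [34 3; 3 89]
K = P̄·Hᵀ·S⁻¹ = [-98/431 105/431; -346/3017 -1107/3017]
x' = x̄ + K·y = [280/431, -2090/3017]
P' = (I − K·H)·P̄ = [126/431 -42/431; -42/431 960/3017]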